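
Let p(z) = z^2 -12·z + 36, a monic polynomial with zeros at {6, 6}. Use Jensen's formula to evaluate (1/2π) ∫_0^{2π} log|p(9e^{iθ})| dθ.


Zeros: 6, 6; r = 9.
Inside |z| < r: 6, 6. Outside (|z| ≥ r): ∅.
p(0) = 36, so log|p(0)| = log(36) = 3.5835.
Apply Jensen: I(r) = log|p(0)| + Σ_k log(r/|z_k|), summed over zeros inside |z| < r.
  log(r/|z_k|) for z_k = 6: log(9/6) = 0.4055
  log(r/|z_k|) for z_k = 6: log(9/6) = 0.4055
Sum over inside zeros: 0.8109.
I(r) = log|p(0)| + (inside sum) = 3.5835 + 0.8109 = 4.3944.
Closed form (all zeros inside, monic): I(r) = n·log(r) = 2·log(9) = 4.3944. ✓

I(r) ≈ 4.3944.


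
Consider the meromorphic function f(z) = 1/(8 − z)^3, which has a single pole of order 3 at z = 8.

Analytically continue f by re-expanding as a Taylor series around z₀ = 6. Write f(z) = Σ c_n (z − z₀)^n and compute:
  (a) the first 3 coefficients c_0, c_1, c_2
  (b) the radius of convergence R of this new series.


Let w = z − z₀, so z = z₀ + w.
Then 8 − z = 8 − (z₀ + w) = (8 − z₀) − w = 2 − w.
f(z) = 1/(2 − w)^3 = (1/(2)^3) · (1 − w/(2))^{−3}.
By the binomial series (1−u)^{−3} = Σ_{n≥0} C(n+2, 2) u^n for |u|<1, with u = w/(2):
  c_n = C(n+2, 2) / (2)^(n+3).
  c_0 = 1/(2)^3 = 1/8.
  c_1 = 3/(2)^4 = 3/16.
  c_2 = 6/(2)^5 = 3/16.
The series is valid for |w/d| < 1, i.e. |z − z₀| < |d|.
Radius of convergence: R = |8 − z₀| = |2| = 2 (distance from z₀ to the singularity z = 8).

c_0 = 1/8, c_1 = 3/16, c_2 = 3/16; R = 2.


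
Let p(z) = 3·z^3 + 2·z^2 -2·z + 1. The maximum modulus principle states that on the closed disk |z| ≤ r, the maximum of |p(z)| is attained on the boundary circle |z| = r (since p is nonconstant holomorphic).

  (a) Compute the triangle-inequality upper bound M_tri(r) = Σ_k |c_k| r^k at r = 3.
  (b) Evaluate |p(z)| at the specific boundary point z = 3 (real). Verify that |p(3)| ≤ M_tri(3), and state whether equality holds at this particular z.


Coefficients: c_0 = 1, c_1 = -2, c_2 = 2, c_3 = 3. Radius r = 3.
Part (a). Triangle bound: M_tri(r) = Σ_k |c_k| r^k
  = |1|·3^0 + |-2|·3^1 + |2|·3^2 + |3|·3^3
  = 1 + 6 + 18 + 81 = 106.
This bounds M(r) := max_{|z|=r} |p(z)| from above; equality holds iff all terms c_k z^k can be made to align in phase at a single z on |z|=r.
Part (b). At z = 3 (real, on the circle |z| = r):
  p(3) = (1)·3^0 + (-2)·3^1 + (2)·3^2 + (3)·3^3 = 94.
  |p(3)| = 94.
Check: |p(3)| = 94 ≤ 106 = M_tri(3). ✓ Equality does not hold at z = 3 (the coefficients have mixed signs, so the terms do not all align in phase there).

M_tri(3) = 106; |p(3)| = 94; equality at z=3: no.


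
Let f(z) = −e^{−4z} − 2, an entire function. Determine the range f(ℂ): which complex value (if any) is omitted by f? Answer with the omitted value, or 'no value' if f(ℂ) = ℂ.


Little Picard bounds the complement of f(ℂ) to at most one point.
e^{−4z} is never zero on ℂ, so -1·e^{−4z} takes every value in ℂ ∖ {0}. Adding -2 shifts the range to ℂ ∖ {-2}. Thus f omits exactly the value -2.

Omitted value: -2.


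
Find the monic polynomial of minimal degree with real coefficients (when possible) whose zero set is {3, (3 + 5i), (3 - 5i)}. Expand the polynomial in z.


The polynomial is p(z) = ∏_{α ∈ S} (z − α), where S = {3, (3 + 5i), (3 - 5i)}.
Expanding the product yields: p(z) = z^3 -9·z^2 + 52·z -102.
Note conjugate pairs combine to real quadratics: (z − (3+5i))(z − (3−5i)) = z² − 6z + 34.
The resulting polynomial has degree 3 and real coefficients as required.

p(z) = z^3 -9·z^2 + 52·z -102.


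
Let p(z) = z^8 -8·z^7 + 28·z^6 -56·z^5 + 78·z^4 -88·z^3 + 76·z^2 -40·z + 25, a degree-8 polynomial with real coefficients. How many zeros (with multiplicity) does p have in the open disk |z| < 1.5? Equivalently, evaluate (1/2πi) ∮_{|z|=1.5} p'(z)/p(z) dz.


The zeros of p are: (2 + 1i), (2 - 1i), (0 + 1i), (0 - 1i), (2 + 1i), (2 - 1i), (0 + 1i), (0 - 1i).
Their magnitudes are: 2.236, 2.236, 1, 1, 2.236, 2.236, 1, 1.
Zeros with |z| < R = 1.5: (0 + 1i), (0 - 1i), (0 + 1i), (0 - 1i).
Count = 4.
By the argument principle, (1/2πi) ∮_{|z|=R} p'(z)/p(z) dz equals exactly this count.

Number of zeros inside |z| < 1.5: 4.


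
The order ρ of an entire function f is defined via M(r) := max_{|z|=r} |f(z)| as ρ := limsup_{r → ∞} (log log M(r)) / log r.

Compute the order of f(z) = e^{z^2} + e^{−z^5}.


Each summand is entire of order 2 and 5 respectively (as in the single-exponential case). The order of a sum is at most the max of the orders, so ρ ≤ 5. For the lower bound: on |z|=r choose arg z so that -1z^5 is real positive; then |e^{-1z^5}| = e^{1r^5} while |e^{1z^2}| ≤ e^{1r^2} = o(e^{1r^5}). So |f| ≥ e^{1r^5}(1 − o(1)) and ρ ≥ 5. Hence ρ = max(2, 5) = 5.
Therefore ρ = 5.

Order ρ = 5.


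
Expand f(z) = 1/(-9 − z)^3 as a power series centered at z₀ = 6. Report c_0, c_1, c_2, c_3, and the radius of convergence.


Let w = z − z₀, so z = z₀ + w.
Then -9 − z = -9 − (z₀ + w) = (-9 − z₀) − w = -15 − w.
f(z) = 1/(-15 − w)^3 = (1/(-15)^3) · (1 − w/(-15))^{−3}.
By the binomial series (1−u)^{−3} = Σ_{n≥0} C(n+2, 2) u^n for |u|<1, with u = w/(-15):
  c_n = C(n+2, 2) / (-15)^(n+3).
  c_0 = 1/(-15)^3 = -1/3375.
  c_1 = 3/(-15)^4 = 1/16875.
  c_2 = 6/(-15)^5 = -2/253125.
  c_3 = 10/(-15)^6 = 2/2278125.
The series is valid for |w/d| < 1, i.e. |z − z₀| < |d|.
Radius of convergence: R = |-9 − z₀| = |-15| = 15 (distance from z₀ to the singularity z = -9).

c_0 = -1/3375, c_1 = 1/16875, c_2 = -2/253125, c_3 = 2/2278125; R = 15.


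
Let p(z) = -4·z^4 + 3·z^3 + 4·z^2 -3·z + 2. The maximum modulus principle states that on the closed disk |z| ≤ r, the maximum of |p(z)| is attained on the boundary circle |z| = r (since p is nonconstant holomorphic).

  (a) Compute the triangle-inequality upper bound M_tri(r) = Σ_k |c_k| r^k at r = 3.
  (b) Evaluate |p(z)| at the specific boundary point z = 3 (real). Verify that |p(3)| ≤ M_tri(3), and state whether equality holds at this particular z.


Coefficients: c_0 = 2, c_1 = -3, c_2 = 4, c_3 = 3, c_4 = -4. Radius r = 3.
Part (a). Triangle bound: M_tri(r) = Σ_k |c_k| r^k
  = |2|·3^0 + |-3|·3^1 + |4|·3^2 + |3|·3^3 + |-4|·3^4
  = 2 + 9 + 36 + 81 + 324 = 452.
This bounds M(r) := max_{|z|=r} |p(z)| from above; equality holds iff all terms c_k z^k can be made to align in phase at a single z on |z|=r.
Part (b). At z = 3 (real, on the circle |z| = r):
  p(3) = (2)·3^0 + (-3)·3^1 + (4)·3^2 + (3)·3^3 + (-4)·3^4 = -214.
  |p(3)| = 214.
Check: |p(3)| = 214 ≤ 452 = M_tri(3). ✓ Equality does not hold at z = 3 (the coefficients have mixed signs, so the terms do not all align in phase there).

M_tri(3) = 452; |p(3)| = 214; equality at z=3: no.


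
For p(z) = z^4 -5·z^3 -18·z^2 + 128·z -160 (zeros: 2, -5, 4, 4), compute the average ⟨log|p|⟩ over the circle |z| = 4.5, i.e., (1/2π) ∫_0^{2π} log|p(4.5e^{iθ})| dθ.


Zeros: -5, 2, 4, 4; r = 4.5.
Inside |z| < r: 2, 4, 4. Outside (|z| ≥ r): -5.
p(0) = -160, so log|p(0)| = log(160) = 5.0752.
Apply Jensen: I(r) = log|p(0)| + Σ_k log(r/|z_k|), summed over zeros inside |z| < r.
  log(r/|z_k|) for z_k = 2: log(4.5/2) = 0.8109
  log(r/|z_k|) for z_k = 4: log(4.5/4) = 0.1178
  log(r/|z_k|) for z_k = 4: log(4.5/4) = 0.1178
  Outside zeros (-5) contribute nothing to the Jensen sum.
Sum over inside zeros: 1.0465.
I(r) = log|p(0)| + (inside sum) = 5.0752 + 1.0465 = 6.1217.
Note: since some zeros are outside |z| ≤ r, the simplified n·log(r) form does NOT apply — only the inside zeros contribute.

I(r) ≈ 6.1217.


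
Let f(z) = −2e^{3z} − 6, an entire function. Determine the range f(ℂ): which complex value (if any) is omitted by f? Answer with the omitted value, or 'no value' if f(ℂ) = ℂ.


Little Picard bounds the complement of f(ℂ) to at most one point.
e^{3z} is never zero on ℂ, so -2·e^{3z} takes every value in ℂ ∖ {0}. Adding -6 shifts the range to ℂ ∖ {-6}. Thus f omits exactly the value -6.

Omitted value: -6.


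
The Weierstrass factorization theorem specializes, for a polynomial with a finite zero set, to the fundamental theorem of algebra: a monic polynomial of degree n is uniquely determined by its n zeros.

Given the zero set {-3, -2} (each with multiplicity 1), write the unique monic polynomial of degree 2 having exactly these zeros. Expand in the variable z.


The polynomial is p(z) = ∏_{α ∈ S} (z − α), where S = {-3, -2}.
Expanding the product yields: p(z) = z^2 + 5·z + 6.
The resulting polynomial has degree 2 and real coefficients as required.

p(z) = z^2 + 5·z + 6.


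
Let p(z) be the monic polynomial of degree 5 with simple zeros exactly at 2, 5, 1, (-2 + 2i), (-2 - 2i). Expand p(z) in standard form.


The polynomial is p(z) = ∏_{α ∈ S} (z − α), where S = {2, 5, 1, (-2 + 2i), (-2 - 2i)}.
Expanding the product yields: p(z) = z^5 -4·z^4 -7·z^3 -6·z^2 + 96·z -80.
Note conjugate pairs combine to real quadratics: (z − (-2+2i))(z − (-2−2i)) = z² + 4z + 8.
The resulting polynomial has degree 5 and real coefficients as required.

p(z) = z^5 -4·z^4 -7·z^3 -6·z^2 + 96·z -80.


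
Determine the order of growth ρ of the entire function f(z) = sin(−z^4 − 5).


Write sin(w) = (e^{iw} ± e^{−iw})/(2 or 2i), so |sin(w)| ≤ e^{|w|}. With w = −z^4 − 5, |w| ≤ 1r^4 + 5 on |z|=r, giving M(r) ≤ e^{1r^4 + 5} and ρ ≤ 4. For the lower bound, choose z on |z|=r with -1z^4 purely imaginary of modulus 1r^4; then |sin(−z^4 − 5)| grows like e^{1r^4}/2, so ρ ≥ 4. Hence ρ = 4.
Therefore ρ = 4.

Order ρ = 4.


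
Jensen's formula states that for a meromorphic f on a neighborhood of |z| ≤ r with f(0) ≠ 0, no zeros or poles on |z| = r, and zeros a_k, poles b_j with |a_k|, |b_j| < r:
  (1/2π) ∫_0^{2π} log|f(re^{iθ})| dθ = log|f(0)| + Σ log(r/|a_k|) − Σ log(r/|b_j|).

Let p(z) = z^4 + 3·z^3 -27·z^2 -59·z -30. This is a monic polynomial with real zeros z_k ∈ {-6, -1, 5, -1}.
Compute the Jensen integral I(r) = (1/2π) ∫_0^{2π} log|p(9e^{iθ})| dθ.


Zeros: -6, -1, -1, 5; r = 9.
Inside |z| < r: -6, -1, -1, 5. Outside (|z| ≥ r): ∅.
p(0) = -30, so log|p(0)| = log(30) = 3.4012.
Apply Jensen: I(r) = log|p(0)| + Σ_k log(r/|z_k|), summed over zeros inside |z| < r.
  log(r/|z_k|) for z_k = -6: log(9/6) = 0.4055
  log(r/|z_k|) for z_k = -1: log(9/1) = 2.1972
  log(r/|z_k|) for z_k = 5: log(9/5) = 0.5878
  log(r/|z_k|) for z_k = -1: log(9/1) = 2.1972
Sum over inside zeros: 5.3877.
I(r) = log|p(0)| + (inside sum) = 3.4012 + 5.3877 = 8.7889.
Closed form (all zeros inside, monic): I(r) = n·log(r) = 4·log(9) = 8.7889. ✓

I(r) ≈ 8.7889.


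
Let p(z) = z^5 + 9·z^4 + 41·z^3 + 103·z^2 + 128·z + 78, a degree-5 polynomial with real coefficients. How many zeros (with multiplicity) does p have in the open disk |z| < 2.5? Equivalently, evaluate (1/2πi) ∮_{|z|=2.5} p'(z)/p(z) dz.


The zeros of p are: -3, (-2 + 3i), (-2 - 3i), (-1 + 1i), (-1 - 1i).
Their magnitudes are: 3, 3.606, 3.606, 1.414, 1.414.
Zeros with |z| < R = 2.5: (-1 + 1i), (-1 - 1i).
Count = 2.
By the argument principle, (1/2πi) ∮_{|z|=R} p'(z)/p(z) dz equals exactly this count.

Number of zeros inside |z| < 2.5: 2.


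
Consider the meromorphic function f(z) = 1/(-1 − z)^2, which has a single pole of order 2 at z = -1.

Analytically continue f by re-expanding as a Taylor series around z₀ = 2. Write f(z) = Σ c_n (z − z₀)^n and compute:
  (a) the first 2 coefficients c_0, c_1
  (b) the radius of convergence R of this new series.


Let w = z − z₀, so z = z₀ + w.
Then -1 − z = -1 − (z₀ + w) = (-1 − z₀) − w = -3 − w.
f(z) = 1/(-3 − w)^2 = (1/(-3)^2) · (1 − w/(-3))^{−2}.
By the binomial series (1−u)^{−2} = Σ_{n≥0} C(n+1, 1) u^n for |u|<1, with u = w/(-3):
  c_n = C(n+1, 1) / (-3)^(n+2).
  c_0 = 1/(-3)^2 = 1/9.
  c_1 = 2/(-3)^3 = -2/27.
The series is valid for |w/d| < 1, i.e. |z − z₀| < |d|.
Radius of convergence: R = |-1 − z₀| = |-3| = 3 (distance from z₀ to the singularity z = -1).

c_0 = 1/9, c_1 = -2/27; R = 3.


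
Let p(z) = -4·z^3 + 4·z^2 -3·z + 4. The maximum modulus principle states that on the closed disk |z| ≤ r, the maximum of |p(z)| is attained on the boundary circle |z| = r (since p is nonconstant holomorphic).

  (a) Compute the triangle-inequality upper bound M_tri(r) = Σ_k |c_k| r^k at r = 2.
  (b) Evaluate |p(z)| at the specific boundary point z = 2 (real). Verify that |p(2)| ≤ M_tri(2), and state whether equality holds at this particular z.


Coefficients: c_0 = 4, c_1 = -3, c_2 = 4, c_3 = -4. Radius r = 2.
Part (a). Triangle bound: M_tri(r) = Σ_k |c_k| r^k
  = |4|·2^0 + |-3|·2^1 + |4|·2^2 + |-4|·2^3
  = 4 + 6 + 16 + 32 = 58.
This bounds M(r) := max_{|z|=r} |p(z)| from above; equality holds iff all terms c_k z^k can be made to align in phase at a single z on |z|=r.
Part (b). At z = 2 (real, on the circle |z| = r):
  p(2) = (4)·2^0 + (-3)·2^1 + (4)·2^2 + (-4)·2^3 = -18.
  |p(2)| = 18.
Check: |p(2)| = 18 ≤ 58 = M_tri(2). ✓ Equality does not hold at z = 2 (the coefficients have mixed signs, so the terms do not all align in phase there).

M_tri(2) = 58; |p(2)| = 18; equality at z=2: no.


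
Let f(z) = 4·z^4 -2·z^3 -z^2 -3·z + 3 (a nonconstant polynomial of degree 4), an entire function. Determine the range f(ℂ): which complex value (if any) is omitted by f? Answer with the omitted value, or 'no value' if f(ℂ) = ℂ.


Little Picard bounds the complement of f(ℂ) to at most one point.
For every w ∈ ℂ, the equation p(z) − w = 0 is a nonconstant polynomial in z and hence has at least one root by the fundamental theorem of algebra. So p is surjective onto ℂ, omitting no value.

Omitted value: no value.


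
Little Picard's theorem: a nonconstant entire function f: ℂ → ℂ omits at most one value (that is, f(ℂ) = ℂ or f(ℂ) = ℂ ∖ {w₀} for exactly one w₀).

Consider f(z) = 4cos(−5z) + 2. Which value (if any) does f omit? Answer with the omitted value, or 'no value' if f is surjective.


Little Picard bounds the complement of f(ℂ) to at most one point.
cos is entire and surjective onto ℂ: for every w ∈ ℂ, cos(ζ) = w has a solution ζ ∈ ℂ (e.g., via the complex inverse arccos). With ζ = −5z this gives z = ζ/(-5). Then 4·cos(−5z) takes every value in 4·ℂ = ℂ, and adding 2 is a bijection of ℂ. So f is surjective and omits no value. (Note: only on the real line is cos bounded by [−1, 1].)

Omitted value: no value.


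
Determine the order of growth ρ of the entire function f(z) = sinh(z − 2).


sinh(w) is a linear combination of e^{iw} and e^{−iw} (or e^w, e^{−w} in the hyperbolic case), so |sinh(w)| ≤ e^{|w|}. With w = z − 2, |w| ≤ 1|z| + 2 = 1r + 2 on |z| = r, giving M(r) ≤ e^{1r + 2}, so ρ ≤ 1. On a suitable ray (z = it for sin/cos; z = t for sinh/cosh, t real → ∞), |sinh(z − 2)| grows like e^{1|t|}/2, so ρ ≥ 1. Hence ρ = 1.
Therefore ρ = 1.

Order ρ = 1.


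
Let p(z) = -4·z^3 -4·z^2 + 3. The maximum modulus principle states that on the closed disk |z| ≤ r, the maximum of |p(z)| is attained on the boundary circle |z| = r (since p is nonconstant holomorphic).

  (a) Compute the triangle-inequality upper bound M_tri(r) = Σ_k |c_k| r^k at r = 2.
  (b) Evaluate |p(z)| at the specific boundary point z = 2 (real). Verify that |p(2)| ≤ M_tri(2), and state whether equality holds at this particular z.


Coefficients: c_0 = 3, c_1 = 0, c_2 = -4, c_3 = -4. Radius r = 2.
Part (a). Triangle bound: M_tri(r) = Σ_k |c_k| r^k
  = |3|·2^0 + |0|·2^1 + |-4|·2^2 + |-4|·2^3
  = 3 + 0 + 16 + 32 = 51.
This bounds M(r) := max_{|z|=r} |p(z)| from above; equality holds iff all terms c_k z^k can be made to align in phase at a single z on |z|=r.
Part (b). At z = 2 (real, on the circle |z| = r):
  p(2) = (3)·2^0 + (0)·2^1 + (-4)·2^2 + (-4)·2^3 = -45.
  |p(2)| = 45.
Check: |p(2)| = 45 ≤ 51 = M_tri(2). ✓ Equality does not hold at z = 2 (the coefficients have mixed signs, so the terms do not all align in phase there).

M_tri(2) = 51; |p(2)| = 45; equality at z=2: no.


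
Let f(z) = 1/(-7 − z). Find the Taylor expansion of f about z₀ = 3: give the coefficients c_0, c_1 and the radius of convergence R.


Let w = z − z₀, so z = z₀ + w.
Then -7 − z = -7 − (z₀ + w) = (-7 − z₀) − w = -10 − w.
f(z) = 1/(-10 − w) = (1/(-10)) · 1/(1 − w/(-10)) = Σ_{n≥0} w^n / (-10)^(n+1).
So c_n = 1/(-10)^(n+1):
  c_0 = 1/(-10)^1 = -1/10.
  c_1 = 1/(-10)^2 = 1/100.
The series is valid for |w/d| < 1, i.e. |z − z₀| < |d|.
Radius of convergence: R = |-7 − z₀| = |-10| = 10 (distance from z₀ to the singularity z = -7).

c_0 = -1/10, c_1 = 1/100; R = 10.


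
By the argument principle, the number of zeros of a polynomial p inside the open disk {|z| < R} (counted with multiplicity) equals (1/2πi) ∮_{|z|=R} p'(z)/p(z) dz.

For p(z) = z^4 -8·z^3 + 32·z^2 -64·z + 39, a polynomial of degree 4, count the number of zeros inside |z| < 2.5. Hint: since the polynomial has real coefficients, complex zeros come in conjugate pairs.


The zeros of p are: 3, (2 + 3i), (2 - 3i), 1.
Their magnitudes are: 3, 3.606, 3.606, 1.
Zeros with |z| < R = 2.5: 1.
Count = 1.
By the argument principle, (1/2πi) ∮_{|z|=R} p'(z)/p(z) dz equals exactly this count.

Number of zeros inside |z| < 2.5: 1.


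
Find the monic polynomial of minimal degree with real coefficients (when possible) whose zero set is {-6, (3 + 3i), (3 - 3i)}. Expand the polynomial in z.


The polynomial is p(z) = ∏_{α ∈ S} (z − α), where S = {-6, (3 + 3i), (3 - 3i)}.
Expanding the product yields: p(z) = z^3 -18·z + 108.
Note conjugate pairs combine to real quadratics: (z − (3+3i))(z − (3−3i)) = z² − 6z + 18.
The resulting polynomial has degree 3 and real coefficients as required.

p(z) = z^3 -18·z + 108.


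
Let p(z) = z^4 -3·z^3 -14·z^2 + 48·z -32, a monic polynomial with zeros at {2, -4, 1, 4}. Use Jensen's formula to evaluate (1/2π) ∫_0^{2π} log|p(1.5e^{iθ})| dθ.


Zeros: -4, 1, 2, 4; r = 1.5.
Inside |z| < r: 1. Outside (|z| ≥ r): -4, 2, 4.
p(0) = -32, so log|p(0)| = log(32) = 3.4657.
Apply Jensen: I(r) = log|p(0)| + Σ_k log(r/|z_k|), summed over zeros inside |z| < r.
  log(r/|z_k|) for z_k = 1: log(1.5/1) = 0.4055
  Outside zeros (-4, 2, 4) contribute nothing to the Jensen sum.
Sum over inside zeros: 0.4055.
I(r) = log|p(0)| + (inside sum) = 3.4657 + 0.4055 = 3.8712.
Note: since some zeros are outside |z| ≤ r, the simplified n·log(r) form does NOT apply — only the inside zeros contribute.

I(r) ≈ 3.8712.


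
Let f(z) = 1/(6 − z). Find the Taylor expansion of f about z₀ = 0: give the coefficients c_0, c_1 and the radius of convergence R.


Let w = z − z₀, so z = z₀ + w.
Then 6 − z = 6 − (z₀ + w) = (6 − z₀) − w = 6 − w.
f(z) = 1/(6 − w) = (1/(6)) · 1/(1 − w/(6)) = Σ_{n≥0} w^n / (6)^(n+1).
So c_n = 1/(6)^(n+1):
  c_0 = 1/(6)^1 = 1/6.
  c_1 = 1/(6)^2 = 1/36.
The series is valid for |w/d| < 1, i.e. |z − z₀| < |d|.
Radius of convergence: R = |6 − z₀| = |6| = 6 (distance from z₀ to the singularity z = 6).

c_0 = 1/6, c_1 = 1/36; R = 6.


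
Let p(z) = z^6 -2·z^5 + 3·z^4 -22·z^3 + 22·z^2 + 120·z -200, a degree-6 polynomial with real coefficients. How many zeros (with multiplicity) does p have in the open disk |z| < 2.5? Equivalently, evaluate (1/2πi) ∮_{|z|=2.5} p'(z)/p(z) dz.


The zeros of p are: (-1 + 3i), (-1 - 3i), (2 + 1i), (2 - 1i), 2, -2.
Their magnitudes are: 3.162, 3.162, 2.236, 2.236, 2, 2.
Zeros with |z| < R = 2.5: (2 + 1i), (2 - 1i), 2, -2.
Count = 4.
By the argument principle, (1/2πi) ∮_{|z|=R} p'(z)/p(z) dz equals exactly this count.

Number of zeros inside |z| < 2.5: 4.


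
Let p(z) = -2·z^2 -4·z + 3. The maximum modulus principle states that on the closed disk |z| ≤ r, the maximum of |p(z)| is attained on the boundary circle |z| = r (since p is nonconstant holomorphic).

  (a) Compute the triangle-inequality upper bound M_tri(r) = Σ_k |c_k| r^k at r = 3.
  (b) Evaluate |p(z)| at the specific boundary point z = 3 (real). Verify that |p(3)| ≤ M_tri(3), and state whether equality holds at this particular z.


Coefficients: c_0 = 3, c_1 = -4, c_2 = -2. Radius r = 3.
Part (a). Triangle bound: M_tri(r) = Σ_k |c_k| r^k
  = |3|·3^0 + |-4|·3^1 + |-2|·3^2
  = 3 + 12 + 18 = 33.
This bounds M(r) := max_{|z|=r} |p(z)| from above; equality holds iff all terms c_k z^k can be made to align in phase at a single z on |z|=r.
Part (b). At z = 3 (real, on the circle |z| = r):
  p(3) = (3)·3^0 + (-4)·3^1 + (-2)·3^2 = -27.
  |p(3)| = 27.
Check: |p(3)| = 27 ≤ 33 = M_tri(3). ✓ Equality does not hold at z = 3 (the coefficients have mixed signs, so the terms do not all align in phase there).

M_tri(3) = 33; |p(3)| = 27; equality at z=3: no.


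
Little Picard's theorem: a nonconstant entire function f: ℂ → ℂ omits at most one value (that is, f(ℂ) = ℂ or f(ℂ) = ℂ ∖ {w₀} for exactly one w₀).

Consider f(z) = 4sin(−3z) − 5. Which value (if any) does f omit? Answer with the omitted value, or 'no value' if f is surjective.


Little Picard bounds the complement of f(ℂ) to at most one point.
sin is entire and surjective onto ℂ: for every w ∈ ℂ, sin(ζ) = w has a solution ζ ∈ ℂ (e.g., via the complex inverse arcsin). With ζ = −3z this gives z = ζ/(-3). Then 4·sin(−3z) takes every value in 4·ℂ = ℂ, and adding -5 is a bijection of ℂ. So f is surjective and omits no value. (Note: only on the real line is sin bounded by [−1, 1].)

Omitted value: no value.


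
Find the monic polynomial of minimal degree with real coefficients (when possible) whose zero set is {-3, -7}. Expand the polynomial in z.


The polynomial is p(z) = ∏_{α ∈ S} (z − α), where S = {-3, -7}.
Expanding the product yields: p(z) = z^2 + 10·z + 21.
The resulting polynomial has degree 2 and real coefficients as required.

p(z) = z^2 + 10·z + 21.


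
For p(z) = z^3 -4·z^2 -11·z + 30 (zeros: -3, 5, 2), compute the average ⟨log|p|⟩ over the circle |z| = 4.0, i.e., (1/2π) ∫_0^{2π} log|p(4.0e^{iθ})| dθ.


Zeros: -3, 2, 5; r = 4.0.
Inside |z| < r: -3, 2. Outside (|z| ≥ r): 5.
p(0) = 30, so log|p(0)| = log(30) = 3.4012.
Apply Jensen: I(r) = log|p(0)| + Σ_k log(r/|z_k|), summed over zeros inside |z| < r.
  log(r/|z_k|) for z_k = -3: log(4.0/3) = 0.2877
  log(r/|z_k|) for z_k = 2: log(4.0/2) = 0.6931
  Outside zeros (5) contribute nothing to the Jensen sum.
Sum over inside zeros: 0.9808.
I(r) = log|p(0)| + (inside sum) = 3.4012 + 0.9808 = 4.3820.
Note: since some zeros are outside |z| ≤ r, the simplified n·log(r) form does NOT apply — only the inside zeros contribute.

I(r) ≈ 4.3820.


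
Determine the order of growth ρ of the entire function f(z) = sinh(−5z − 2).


sinh(w) is a linear combination of e^{iw} and e^{−iw} (or e^w, e^{−w} in the hyperbolic case), so |sinh(w)| ≤ e^{|w|}. With w = −5z − 2, |w| ≤ 5|z| + 2 = 5r + 2 on |z| = r, giving M(r) ≤ e^{5r + 2}, so ρ ≤ 1. On a suitable ray (z = it for sin/cos; z = t for sinh/cosh, t real → ∞), |sinh(−5z − 2)| grows like e^{5|t|}/2, so ρ ≥ 1. Hence ρ = 1.
Therefore ρ = 1.

Order ρ = 1.


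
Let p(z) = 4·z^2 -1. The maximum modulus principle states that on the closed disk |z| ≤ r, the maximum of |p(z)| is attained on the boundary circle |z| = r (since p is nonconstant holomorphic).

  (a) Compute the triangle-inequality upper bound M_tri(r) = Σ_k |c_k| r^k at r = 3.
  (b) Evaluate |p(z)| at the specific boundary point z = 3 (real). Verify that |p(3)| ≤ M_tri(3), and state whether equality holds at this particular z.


Coefficients: c_0 = -1, c_1 = 0, c_2 = 4. Radius r = 3.
Part (a). Triangle bound: M_tri(r) = Σ_k |c_k| r^k
  = |-1|·3^0 + |0|·3^1 + |4|·3^2
  = 1 + 0 + 36 = 37.
This bounds M(r) := max_{|z|=r} |p(z)| from above; equality holds iff all terms c_k z^k can be made to align in phase at a single z on |z|=r.
Part (b). At z = 3 (real, on the circle |z| = r):
  p(3) = (-1)·3^0 + (0)·3^1 + (4)·3^2 = 35.
  |p(3)| = 35.
Check: |p(3)| = 35 ≤ 37 = M_tri(3). ✓ Equality does not hold at z = 3 (the coefficients have mixed signs, so the terms do not all align in phase there).

M_tri(3) = 37; |p(3)| = 35; equality at z=3: no.


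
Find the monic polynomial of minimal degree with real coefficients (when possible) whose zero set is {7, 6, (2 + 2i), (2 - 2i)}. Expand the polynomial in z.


The polynomial is p(z) = ∏_{α ∈ S} (z − α), where S = {7, 6, (2 + 2i), (2 - 2i)}.
Expanding the product yields: p(z) = z^4 -17·z^3 + 102·z^2 -272·z + 336.
Note conjugate pairs combine to real quadratics: (z − (2+2i))(z − (2−2i)) = z² − 4z + 8.
The resulting polynomial has degree 4 and real coefficients as required.

p(z) = z^4 -17·z^3 + 102·z^2 -272·z + 336.


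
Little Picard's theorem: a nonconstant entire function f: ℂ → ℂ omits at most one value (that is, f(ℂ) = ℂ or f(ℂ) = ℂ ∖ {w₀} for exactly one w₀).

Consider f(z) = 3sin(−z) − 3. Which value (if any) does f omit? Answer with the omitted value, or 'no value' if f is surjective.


Little Picard bounds the complement of f(ℂ) to at most one point.
sin is entire and surjective onto ℂ: for every w ∈ ℂ, sin(ζ) = w has a solution ζ ∈ ℂ (e.g., via the complex inverse arcsin). With ζ = −z this gives z = ζ/(-1). Then 3·sin(−z) takes every value in 3·ℂ = ℂ, and adding -3 is a bijection of ℂ. So f is surjective and omits no value. (Note: only on the real line is sin bounded by [−1, 1].)

Omitted value: no value.


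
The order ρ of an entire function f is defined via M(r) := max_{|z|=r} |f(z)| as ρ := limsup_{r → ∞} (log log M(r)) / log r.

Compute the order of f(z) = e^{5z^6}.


|e^{5z^6}| = e^{Re(5·z^6) + 0} ≤ e^{5|z|^6 + 0} = e^{5r^6 + 0} on |z| = r, so ρ ≤ 6. Choosing z on |z|=r so that 5·z^6 is real positive (always possible by picking arg z appropriately) gives |f(z)| = e^{5r^6 + 0}, matching the bound. The additive constant 0 does not affect log log M(r) ~ 6·log r. Hence ρ = 6.
Therefore ρ = 6.

Order ρ = 6.


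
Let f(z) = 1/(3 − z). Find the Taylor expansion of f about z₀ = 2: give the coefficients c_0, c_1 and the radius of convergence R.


Let w = z − z₀, so z = z₀ + w.
Then 3 − z = 3 − (z₀ + w) = (3 − z₀) − w = 1 − w.
f(z) = 1/(1 − w) = (1/(1)) · 1/(1 − w/(1)) = Σ_{n≥0} w^n / (1)^(n+1).
So c_n = 1/(1)^(n+1):
  c_0 = 1/(1)^1 = 1.
  c_1 = 1/(1)^2 = 1.
The series is valid for |w/d| < 1, i.e. |z − z₀| < |d|.
Radius of convergence: R = |3 − z₀| = |1| = 1 (distance from z₀ to the singularity z = 3).

c_0 = 1, c_1 = 1; R = 1.


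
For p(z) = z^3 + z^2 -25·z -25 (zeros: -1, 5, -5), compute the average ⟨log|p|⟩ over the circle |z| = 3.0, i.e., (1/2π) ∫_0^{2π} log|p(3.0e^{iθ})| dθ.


Zeros: -5, -1, 5; r = 3.0.
Inside |z| < r: -1. Outside (|z| ≥ r): -5, 5.
p(0) = -25, so log|p(0)| = log(25) = 3.2189.
Apply Jensen: I(r) = log|p(0)| + Σ_k log(r/|z_k|), summed over zeros inside |z| < r.
  log(r/|z_k|) for z_k = -1: log(3.0/1) = 1.0986
  Outside zeros (-5, 5) contribute nothing to the Jensen sum.
Sum over inside zeros: 1.0986.
I(r) = log|p(0)| + (inside sum) = 3.2189 + 1.0986 = 4.3175.
Note: since some zeros are outside |z| ≤ r, the simplified n·log(r) form does NOT apply — only the inside zeros contribute.

I(r) ≈ 4.3175.


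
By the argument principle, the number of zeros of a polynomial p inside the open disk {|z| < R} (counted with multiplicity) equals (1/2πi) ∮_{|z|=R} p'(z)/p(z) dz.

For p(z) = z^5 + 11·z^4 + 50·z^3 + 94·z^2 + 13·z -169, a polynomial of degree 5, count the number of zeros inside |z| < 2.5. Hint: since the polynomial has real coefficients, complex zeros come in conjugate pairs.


The zeros of p are: (-3 + 2i), (-3 - 2i), (-3 + 2i), (-3 - 2i), 1.
Their magnitudes are: 3.606, 3.606, 3.606, 3.606, 1.
Zeros with |z| < R = 2.5: 1.
Count = 1.
By the argument principle, (1/2πi) ∮_{|z|=R} p'(z)/p(z) dz equals exactly this count.

Number of zeros inside |z| < 2.5: 1.


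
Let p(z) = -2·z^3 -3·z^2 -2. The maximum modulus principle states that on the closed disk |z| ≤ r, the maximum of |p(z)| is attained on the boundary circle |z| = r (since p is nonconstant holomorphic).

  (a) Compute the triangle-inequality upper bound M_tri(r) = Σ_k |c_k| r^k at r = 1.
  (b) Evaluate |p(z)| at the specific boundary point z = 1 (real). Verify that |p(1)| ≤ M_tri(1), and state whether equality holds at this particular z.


Coefficients: c_0 = -2, c_1 = 0, c_2 = -3, c_3 = -2. Radius r = 1.
Part (a). Triangle bound: M_tri(r) = Σ_k |c_k| r^k
  = |-2|·1^0 + |0|·1^1 + |-3|·1^2 + |-2|·1^3
  = 2 + 0 + 3 + 2 = 7.
This bounds M(r) := max_{|z|=r} |p(z)| from above; equality holds iff all terms c_k z^k can be made to align in phase at a single z on |z|=r.
Part (b). At z = 1 (real, on the circle |z| = r):
  p(1) = (-2)·1^0 + (0)·1^1 + (-3)·1^2 + (-2)·1^3 = -7.
  |p(1)| = 7.
Since all nonzero coefficients share the same sign, |p(1)| = 7 = M_tri(1); the triangle bound is attained at z = 1, so in fact M(r) = 7.

M_tri(1) = 7; |p(1)| = 7; equality at z=1: yes.


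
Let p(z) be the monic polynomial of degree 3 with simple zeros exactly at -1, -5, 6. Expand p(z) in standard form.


The polynomial is p(z) = ∏_{α ∈ S} (z − α), where S = {-1, -5, 6}.
Expanding the product yields: p(z) = z^3 -31·z -30.
The resulting polynomial has degree 3 and real coefficients as required.

p(z) = z^3 -31·z -30.


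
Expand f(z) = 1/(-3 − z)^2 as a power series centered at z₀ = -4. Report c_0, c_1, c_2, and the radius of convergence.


Let w = z − z₀, so z = z₀ + w.
Then -3 − z = -3 − (z₀ + w) = (-3 − z₀) − w = 1 − w.
f(z) = 1/(1 − w)^2 = (1/(1)^2) · (1 − w/(1))^{−2}.
By the binomial series (1−u)^{−2} = Σ_{n≥0} C(n+1, 1) u^n for |u|<1, with u = w/(1):
  c_n = C(n+1, 1) / (1)^(n+2).
  c_0 = 1/(1)^2 = 1.
  c_1 = 2/(1)^3 = 2.
  c_2 = 3/(1)^4 = 3.
The series is valid for |w/d| < 1, i.e. |z − z₀| < |d|.
Radius of convergence: R = |-3 − z₀| = |1| = 1 (distance from z₀ to the singularity z = -3).

c_0 = 1, c_1 = 2, c_2 = 3; R = 1.


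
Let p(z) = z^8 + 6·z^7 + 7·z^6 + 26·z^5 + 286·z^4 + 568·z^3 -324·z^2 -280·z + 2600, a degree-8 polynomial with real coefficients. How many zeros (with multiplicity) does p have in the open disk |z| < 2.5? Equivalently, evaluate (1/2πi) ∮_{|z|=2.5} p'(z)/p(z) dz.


The zeros of p are: (-3 + 1i), (-3 - 1i), (1 + 1i), (1 - 1i), (2 + 3i), (2 - 3i), (-3 + 1i), (-3 - 1i).
Their magnitudes are: 3.162, 3.162, 1.414, 1.414, 3.606, 3.606, 3.162, 3.162.
Zeros with |z| < R = 2.5: (1 + 1i), (1 - 1i).
Count = 2.
By the argument principle, (1/2πi) ∮_{|z|=R} p'(z)/p(z) dz equals exactly this count.

Number of zeros inside |z| < 2.5: 2.


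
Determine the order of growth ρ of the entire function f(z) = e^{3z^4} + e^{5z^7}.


Each summand is entire of order 4 and 7 respectively (as in the single-exponential case). The order of a sum is at most the max of the orders, so ρ ≤ 7. For the lower bound: on |z|=r choose arg z so that 5z^7 is real positive; then |e^{5z^7}| = e^{5r^7} while |e^{3z^4}| ≤ e^{3r^4} = o(e^{5r^7}). So |f| ≥ e^{5r^7}(1 − o(1)) and ρ ≥ 7. Hence ρ = max(4, 7) = 7.
Therefore ρ = 7.

Order ρ = 7.


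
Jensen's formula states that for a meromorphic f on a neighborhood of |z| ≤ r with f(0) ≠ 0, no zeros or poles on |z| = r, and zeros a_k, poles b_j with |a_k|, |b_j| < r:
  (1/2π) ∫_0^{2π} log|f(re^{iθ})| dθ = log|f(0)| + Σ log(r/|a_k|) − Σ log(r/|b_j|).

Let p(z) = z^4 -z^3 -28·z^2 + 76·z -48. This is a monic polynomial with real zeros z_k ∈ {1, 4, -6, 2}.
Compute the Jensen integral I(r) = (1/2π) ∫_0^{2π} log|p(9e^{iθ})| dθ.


Zeros: -6, 1, 2, 4; r = 9.
Inside |z| < r: -6, 1, 2, 4. Outside (|z| ≥ r): ∅.
p(0) = -48, so log|p(0)| = log(48) = 3.8712.
Apply Jensen: I(r) = log|p(0)| + Σ_k log(r/|z_k|), summed over zeros inside |z| < r.
  log(r/|z_k|) for z_k = 1: log(9/1) = 2.1972
  log(r/|z_k|) for z_k = 4: log(9/4) = 0.8109
  log(r/|z_k|) for z_k = -6: log(9/6) = 0.4055
  log(r/|z_k|) for z_k = 2: log(9/2) = 1.5041
Sum over inside zeros: 4.9177.
I(r) = log|p(0)| + (inside sum) = 3.8712 + 4.9177 = 8.7889.
Closed form (all zeros inside, monic): I(r) = n·log(r) = 4·log(9) = 8.7889. ✓

I(r) ≈ 8.7889.


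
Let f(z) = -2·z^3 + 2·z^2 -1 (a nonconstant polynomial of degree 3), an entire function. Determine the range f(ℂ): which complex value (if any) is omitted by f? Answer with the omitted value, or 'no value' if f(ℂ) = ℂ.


Little Picard bounds the complement of f(ℂ) to at most one point.
For every w ∈ ℂ, the equation p(z) − w = 0 is a nonconstant polynomial in z and hence has at least one root by the fundamental theorem of algebra. So p is surjective onto ℂ, omitting no value.

Omitted value: no value.


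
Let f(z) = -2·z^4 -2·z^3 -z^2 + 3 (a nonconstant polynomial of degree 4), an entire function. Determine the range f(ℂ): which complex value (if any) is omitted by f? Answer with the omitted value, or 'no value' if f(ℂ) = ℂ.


Little Picard bounds the complement of f(ℂ) to at most one point.
For every w ∈ ℂ, the equation p(z) − w = 0 is a nonconstant polynomial in z and hence has at least one root by the fundamental theorem of algebra. So p is surjective onto ℂ, omitting no value.

Omitted value: no value.


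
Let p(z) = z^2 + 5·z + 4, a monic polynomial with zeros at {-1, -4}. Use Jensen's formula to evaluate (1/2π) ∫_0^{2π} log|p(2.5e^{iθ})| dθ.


Zeros: -4, -1; r = 2.5.
Inside |z| < r: -1. Outside (|z| ≥ r): -4.
p(0) = 4, so log|p(0)| = log(4) = 1.3863.
Apply Jensen: I(r) = log|p(0)| + Σ_k log(r/|z_k|), summed over zeros inside |z| < r.
  log(r/|z_k|) for z_k = -1: log(2.5/1) = 0.9163
  Outside zeros (-4) contribute nothing to the Jensen sum.
Sum over inside zeros: 0.9163.
I(r) = log|p(0)| + (inside sum) = 1.3863 + 0.9163 = 2.3026.
Note: since some zeros are outside |z| ≤ r, the simplified n·log(r) form does NOT apply — only the inside zeros contribute.

I(r) ≈ 2.3026.


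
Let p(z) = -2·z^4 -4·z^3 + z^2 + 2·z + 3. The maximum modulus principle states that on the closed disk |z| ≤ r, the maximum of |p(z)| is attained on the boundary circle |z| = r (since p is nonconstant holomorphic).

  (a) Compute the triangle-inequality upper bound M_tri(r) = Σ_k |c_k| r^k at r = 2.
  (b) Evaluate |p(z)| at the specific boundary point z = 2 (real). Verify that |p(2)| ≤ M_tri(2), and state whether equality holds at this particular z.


Coefficients: c_0 = 3, c_1 = 2, c_2 = 1, c_3 = -4, c_4 = -2. Radius r = 2.
Part (a). Triangle bound: M_tri(r) = Σ_k |c_k| r^k
  = |3|·2^0 + |2|·2^1 + |1|·2^2 + |-4|·2^3 + |-2|·2^4
  = 3 + 4 + 4 + 32 + 32 = 75.
This bounds M(r) := max_{|z|=r} |p(z)| from above; equality holds iff all terms c_k z^k can be made to align in phase at a single z on |z|=r.
Part (b). At z = 2 (real, on the circle |z| = r):
  p(2) = (3)·2^0 + (2)·2^1 + (1)·2^2 + (-4)·2^3 + (-2)·2^4 = -53.
  |p(2)| = 53.
Check: |p(2)| = 53 ≤ 75 = M_tri(2). ✓ Equality does not hold at z = 2 (the coefficients have mixed signs, so the terms do not all align in phase there).

M_tri(2) = 75; |p(2)| = 53; equality at z=2: no.


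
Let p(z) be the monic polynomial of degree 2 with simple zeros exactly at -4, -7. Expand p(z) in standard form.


The polynomial is p(z) = ∏_{α ∈ S} (z − α), where S = {-4, -7}.
Expanding the product yields: p(z) = z^2 + 11·z + 28.
The resulting polynomial has degree 2 and real coefficients as required.

p(z) = z^2 + 11·z + 28.


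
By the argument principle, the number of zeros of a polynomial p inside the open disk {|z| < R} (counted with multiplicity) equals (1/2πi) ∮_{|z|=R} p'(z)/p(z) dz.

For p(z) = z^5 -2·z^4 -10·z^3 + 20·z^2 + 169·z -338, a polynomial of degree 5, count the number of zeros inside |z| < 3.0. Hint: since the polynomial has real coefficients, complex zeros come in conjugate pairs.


The zeros of p are: 2, (-3 + 2i), (-3 - 2i), (3 + 2i), (3 - 2i).
Their magnitudes are: 2, 3.606, 3.606, 3.606, 3.606.
Zeros with |z| < R = 3.0: 2.
Count = 1.
By the argument principle, (1/2πi) ∮_{|z|=R} p'(z)/p(z) dz equals exactly this count.

Number of zeros inside |z| < 3.0: 1.


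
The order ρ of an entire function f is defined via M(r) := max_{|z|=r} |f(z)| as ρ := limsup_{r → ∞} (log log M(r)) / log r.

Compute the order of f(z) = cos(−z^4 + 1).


Write cos(w) = (e^{iw} ± e^{−iw})/(2 or 2i), so |cos(w)| ≤ e^{|w|}. With w = −z^4 + 1, |w| ≤ 1r^4 + 1 on |z|=r, giving M(r) ≤ e^{1r^4 + 1} and ρ ≤ 4. For the lower bound, choose z on |z|=r with -1z^4 purely imaginary of modulus 1r^4; then |cos(−z^4 + 1)| grows like e^{1r^4}/2, so ρ ≥ 4. Hence ρ = 4.
Therefore ρ = 4.

Order ρ = 4.


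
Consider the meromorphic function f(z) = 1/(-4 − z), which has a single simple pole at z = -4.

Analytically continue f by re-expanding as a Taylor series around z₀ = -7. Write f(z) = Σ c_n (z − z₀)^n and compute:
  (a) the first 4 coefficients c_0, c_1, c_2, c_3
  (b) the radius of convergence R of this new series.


Let w = z − z₀, so z = z₀ + w.
Then -4 − z = -4 − (z₀ + w) = (-4 − z₀) − w = 3 − w.
f(z) = 1/(3 − w) = (1/(3)) · 1/(1 − w/(3)) = Σ_{n≥0} w^n / (3)^(n+1).
So c_n = 1/(3)^(n+1):
  c_0 = 1/(3)^1 = 1/3.
  c_1 = 1/(3)^2 = 1/9.
  c_2 = 1/(3)^3 = 1/27.
  c_3 = 1/(3)^4 = 1/81.
The series is valid for |w/d| < 1, i.e. |z − z₀| < |d|.
Radius of convergence: R = |-4 − z₀| = |3| = 3 (distance from z₀ to the singularity z = -4).

c_0 = 1/3, c_1 = 1/9, c_2 = 1/27, c_3 = 1/81; R = 3.


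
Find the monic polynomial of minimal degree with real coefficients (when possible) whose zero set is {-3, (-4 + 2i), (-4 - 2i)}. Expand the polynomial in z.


The polynomial is p(z) = ∏_{α ∈ S} (z − α), where S = {-3, (-4 + 2i), (-4 - 2i)}.
Expanding the product yields: p(z) = z^3 + 11·z^2 + 44·z + 60.
Note conjugate pairs combine to real quadratics: (z − (-4+2i))(z − (-4−2i)) = z² + 8z + 20.
The resulting polynomial has degree 3 and real coefficients as required.

p(z) = z^3 + 11·z^2 + 44·z + 60.


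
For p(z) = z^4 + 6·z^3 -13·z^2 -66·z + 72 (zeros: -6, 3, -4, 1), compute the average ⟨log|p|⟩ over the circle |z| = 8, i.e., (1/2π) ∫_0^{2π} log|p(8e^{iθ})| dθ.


Zeros: -6, -4, 1, 3; r = 8.
Inside |z| < r: -6, -4, 1, 3. Outside (|z| ≥ r): ∅.
p(0) = 72, so log|p(0)| = log(72) = 4.2767.
Apply Jensen: I(r) = log|p(0)| + Σ_k log(r/|z_k|), summed over zeros inside |z| < r.
  log(r/|z_k|) for z_k = -6: log(8/6) = 0.2877
  log(r/|z_k|) for z_k = 3: log(8/3) = 0.9808
  log(r/|z_k|) for z_k = -4: log(8/4) = 0.6931
  log(r/|z_k|) for z_k = 1: log(8/1) = 2.0794
Sum over inside zeros: 4.0411.
I(r) = log|p(0)| + (inside sum) = 4.2767 + 4.0411 = 8.3178.
Closed form (all zeros inside, monic): I(r) = n·log(r) = 4·log(8) = 8.3178. ✓

I(r) ≈ 8.3178.


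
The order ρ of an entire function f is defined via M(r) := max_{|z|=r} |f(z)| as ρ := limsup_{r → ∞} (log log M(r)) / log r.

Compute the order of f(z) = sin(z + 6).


sin(w) is a linear combination of e^{iw} and e^{−iw} (or e^w, e^{−w} in the hyperbolic case), so |sin(w)| ≤ e^{|w|}. With w = z + 6, |w| ≤ 1|z| + 6 = 1r + 6 on |z| = r, giving M(r) ≤ e^{1r + 6}, so ρ ≤ 1. On a suitable ray (z = it for sin/cos; z = t for sinh/cosh, t real → ∞), |sin(z + 6)| grows like e^{1|t|}/2, so ρ ≥ 1. Hence ρ = 1.
Therefore ρ = 1.

Order ρ = 1.


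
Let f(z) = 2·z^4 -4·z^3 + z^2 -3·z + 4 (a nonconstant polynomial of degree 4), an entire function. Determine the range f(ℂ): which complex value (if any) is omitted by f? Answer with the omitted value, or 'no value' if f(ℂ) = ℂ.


Little Picard bounds the complement of f(ℂ) to at most one point.
For every w ∈ ℂ, the equation p(z) − w = 0 is a nonconstant polynomial in z and hence has at least one root by the fundamental theorem of algebra. So p is surjective onto ℂ, omitting no value.

Omitted value: no value.
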